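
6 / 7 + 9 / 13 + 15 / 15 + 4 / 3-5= -305 / 273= -1.12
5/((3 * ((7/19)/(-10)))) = -950/21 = -45.24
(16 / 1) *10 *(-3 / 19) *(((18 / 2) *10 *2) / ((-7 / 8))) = 691200 / 133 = 5196.99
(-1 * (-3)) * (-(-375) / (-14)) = -1125 / 14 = -80.36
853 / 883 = 0.97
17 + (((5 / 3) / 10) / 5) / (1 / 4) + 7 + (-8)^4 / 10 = 6506 / 15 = 433.73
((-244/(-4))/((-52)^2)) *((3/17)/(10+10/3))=549/1838720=0.00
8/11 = 0.73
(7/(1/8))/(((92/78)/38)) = 41496/23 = 1804.17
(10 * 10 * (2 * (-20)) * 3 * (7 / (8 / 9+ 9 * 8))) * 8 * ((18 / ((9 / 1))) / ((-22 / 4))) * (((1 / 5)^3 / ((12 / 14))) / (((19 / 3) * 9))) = 4704 / 8569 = 0.55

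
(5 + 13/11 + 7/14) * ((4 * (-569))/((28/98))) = -585501/11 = -53227.36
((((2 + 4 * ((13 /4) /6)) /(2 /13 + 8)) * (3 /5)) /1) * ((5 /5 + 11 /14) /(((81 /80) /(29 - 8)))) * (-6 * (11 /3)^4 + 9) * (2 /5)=-188753500 /38637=-4885.30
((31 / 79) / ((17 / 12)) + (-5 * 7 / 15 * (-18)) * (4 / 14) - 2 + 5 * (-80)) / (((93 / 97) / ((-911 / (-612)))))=-605.08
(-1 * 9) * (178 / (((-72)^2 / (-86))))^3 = 56049970283 / 241864704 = 231.74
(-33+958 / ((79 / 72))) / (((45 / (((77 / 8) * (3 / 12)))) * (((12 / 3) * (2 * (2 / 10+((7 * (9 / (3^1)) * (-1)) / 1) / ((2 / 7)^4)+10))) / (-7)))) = 11924297 / 952887888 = 0.01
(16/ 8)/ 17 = 2/ 17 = 0.12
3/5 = 0.60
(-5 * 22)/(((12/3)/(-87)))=4785/2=2392.50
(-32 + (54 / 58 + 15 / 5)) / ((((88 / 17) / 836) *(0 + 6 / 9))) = -6799.71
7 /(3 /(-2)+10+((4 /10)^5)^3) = 427246093750 /518798893661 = 0.82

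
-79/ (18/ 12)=-52.67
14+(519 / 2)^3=139798471 / 8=17474808.88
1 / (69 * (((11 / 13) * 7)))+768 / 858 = 61993 / 69069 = 0.90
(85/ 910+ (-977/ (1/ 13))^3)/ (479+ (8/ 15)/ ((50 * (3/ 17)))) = -419505499433660625/ 98087626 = -4276844251.83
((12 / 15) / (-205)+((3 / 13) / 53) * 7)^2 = 352275361 / 498753750625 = 0.00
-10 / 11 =-0.91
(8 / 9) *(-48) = -128 / 3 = -42.67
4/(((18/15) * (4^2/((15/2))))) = 25/16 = 1.56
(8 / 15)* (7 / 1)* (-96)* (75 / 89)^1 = -26880 / 89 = -302.02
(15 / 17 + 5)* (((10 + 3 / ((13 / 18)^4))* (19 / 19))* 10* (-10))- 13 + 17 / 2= -12015129833 / 971074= -12373.03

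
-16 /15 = -1.07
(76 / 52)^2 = 361 / 169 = 2.14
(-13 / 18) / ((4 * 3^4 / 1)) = -13 / 5832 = -0.00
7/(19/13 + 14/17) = 3.06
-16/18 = -8/9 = -0.89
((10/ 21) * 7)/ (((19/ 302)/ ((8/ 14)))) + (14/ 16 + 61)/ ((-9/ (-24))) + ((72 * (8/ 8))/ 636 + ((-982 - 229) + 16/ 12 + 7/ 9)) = -1013.50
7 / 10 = 0.70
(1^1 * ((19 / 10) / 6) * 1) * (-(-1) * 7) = 133 / 60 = 2.22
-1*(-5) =5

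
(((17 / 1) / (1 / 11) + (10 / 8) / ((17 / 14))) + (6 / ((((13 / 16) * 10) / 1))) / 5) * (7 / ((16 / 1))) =14555499 / 176800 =82.33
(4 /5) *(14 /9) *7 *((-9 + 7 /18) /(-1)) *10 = 60760 /81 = 750.12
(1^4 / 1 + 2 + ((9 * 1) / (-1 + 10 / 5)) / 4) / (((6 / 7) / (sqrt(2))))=49 * sqrt(2) / 8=8.66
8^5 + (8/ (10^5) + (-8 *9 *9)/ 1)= 401500001/ 12500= 32120.00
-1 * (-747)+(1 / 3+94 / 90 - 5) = 33452 / 45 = 743.38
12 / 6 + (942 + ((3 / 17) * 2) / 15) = 80242 / 85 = 944.02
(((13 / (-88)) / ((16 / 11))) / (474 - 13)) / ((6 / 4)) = -13 / 88512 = -0.00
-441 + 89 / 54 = -23725 / 54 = -439.35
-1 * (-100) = 100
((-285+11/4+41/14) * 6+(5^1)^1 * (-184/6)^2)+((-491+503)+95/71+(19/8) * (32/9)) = 3048.08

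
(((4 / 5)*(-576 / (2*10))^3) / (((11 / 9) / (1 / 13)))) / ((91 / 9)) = -967458816 / 8133125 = -118.95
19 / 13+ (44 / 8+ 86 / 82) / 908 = 1421645 / 967928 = 1.47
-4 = -4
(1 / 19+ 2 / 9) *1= 0.27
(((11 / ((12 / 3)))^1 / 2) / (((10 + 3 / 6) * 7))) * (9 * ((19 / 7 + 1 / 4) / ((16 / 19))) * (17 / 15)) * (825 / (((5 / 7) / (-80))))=-48658335 / 784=-62064.20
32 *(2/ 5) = 64/ 5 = 12.80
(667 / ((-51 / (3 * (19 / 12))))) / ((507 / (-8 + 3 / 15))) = 12673 / 13260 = 0.96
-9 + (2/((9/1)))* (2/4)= -8.89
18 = 18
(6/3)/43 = 0.05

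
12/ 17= 0.71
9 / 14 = 0.64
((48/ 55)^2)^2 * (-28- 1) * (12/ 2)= -923664384/ 9150625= -100.94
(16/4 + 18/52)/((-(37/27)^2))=-82377/35594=-2.31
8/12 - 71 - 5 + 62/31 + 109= 107/3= 35.67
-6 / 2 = -3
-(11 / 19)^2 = -121 / 361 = -0.34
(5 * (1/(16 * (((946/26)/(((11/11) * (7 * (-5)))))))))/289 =-2275/2187152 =-0.00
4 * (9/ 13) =36/ 13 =2.77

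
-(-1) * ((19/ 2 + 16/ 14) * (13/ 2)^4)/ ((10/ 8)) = 4255589/ 280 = 15198.53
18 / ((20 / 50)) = 45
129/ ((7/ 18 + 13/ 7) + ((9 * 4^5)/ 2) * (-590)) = -16254/ 342558437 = -0.00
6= 6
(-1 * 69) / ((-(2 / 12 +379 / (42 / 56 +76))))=13.52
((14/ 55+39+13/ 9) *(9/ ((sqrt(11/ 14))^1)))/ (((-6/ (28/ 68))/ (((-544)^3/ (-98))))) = -6813630464 *sqrt(154)/ 1815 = -46586738.51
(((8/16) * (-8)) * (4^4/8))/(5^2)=-128/25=-5.12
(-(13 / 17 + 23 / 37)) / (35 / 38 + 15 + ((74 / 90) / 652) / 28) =-13610943360 / 156313106387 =-0.09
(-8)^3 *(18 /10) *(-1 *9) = 41472 /5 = 8294.40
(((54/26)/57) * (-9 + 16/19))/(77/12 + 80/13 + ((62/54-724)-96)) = 150660/408658859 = 0.00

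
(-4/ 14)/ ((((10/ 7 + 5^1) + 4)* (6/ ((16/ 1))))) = -16/ 219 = -0.07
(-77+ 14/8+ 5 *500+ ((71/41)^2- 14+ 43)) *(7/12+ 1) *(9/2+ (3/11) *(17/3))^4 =32736132456377707/6300549376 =5195758.42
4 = 4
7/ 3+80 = 247/ 3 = 82.33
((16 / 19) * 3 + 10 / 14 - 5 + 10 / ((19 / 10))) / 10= 233 / 665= 0.35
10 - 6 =4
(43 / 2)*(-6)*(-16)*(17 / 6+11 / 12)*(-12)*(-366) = 33994080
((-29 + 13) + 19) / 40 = 3 / 40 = 0.08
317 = 317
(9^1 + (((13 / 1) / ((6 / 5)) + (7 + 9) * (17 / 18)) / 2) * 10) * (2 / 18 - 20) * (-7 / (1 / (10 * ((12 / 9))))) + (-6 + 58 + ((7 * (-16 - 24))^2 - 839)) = 81434779 / 243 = 335122.55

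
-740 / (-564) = 185 / 141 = 1.31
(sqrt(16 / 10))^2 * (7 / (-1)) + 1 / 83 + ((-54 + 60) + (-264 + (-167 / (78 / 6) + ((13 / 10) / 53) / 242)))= -39031402221 / 138392540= -282.03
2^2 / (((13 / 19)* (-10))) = -38 / 65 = -0.58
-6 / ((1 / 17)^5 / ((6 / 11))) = -51114852 / 11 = -4646804.73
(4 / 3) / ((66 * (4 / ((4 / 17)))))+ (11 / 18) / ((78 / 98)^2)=0.97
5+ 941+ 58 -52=952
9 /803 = 0.01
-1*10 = -10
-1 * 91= -91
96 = 96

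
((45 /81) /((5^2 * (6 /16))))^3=512 /2460375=0.00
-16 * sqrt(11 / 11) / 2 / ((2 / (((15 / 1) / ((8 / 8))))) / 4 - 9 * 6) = 240 / 1619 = 0.15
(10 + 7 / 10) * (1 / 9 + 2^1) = 2033 / 90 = 22.59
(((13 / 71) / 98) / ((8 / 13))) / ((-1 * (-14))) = 169 / 779296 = 0.00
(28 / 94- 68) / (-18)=1591 / 423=3.76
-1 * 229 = -229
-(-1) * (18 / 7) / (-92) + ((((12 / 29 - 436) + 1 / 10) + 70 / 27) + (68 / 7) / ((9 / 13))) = -264032536 / 630315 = -418.89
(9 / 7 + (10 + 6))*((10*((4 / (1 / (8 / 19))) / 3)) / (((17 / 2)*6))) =38720 / 20349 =1.90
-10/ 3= -3.33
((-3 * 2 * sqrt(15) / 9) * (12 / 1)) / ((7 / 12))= -96 * sqrt(15) / 7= -53.12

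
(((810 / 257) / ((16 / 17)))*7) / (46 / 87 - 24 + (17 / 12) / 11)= -439263 / 437414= -1.00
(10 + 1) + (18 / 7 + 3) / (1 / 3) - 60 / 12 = 159 / 7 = 22.71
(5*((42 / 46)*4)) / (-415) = -84 / 1909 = -0.04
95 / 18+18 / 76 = 943 / 171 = 5.51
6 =6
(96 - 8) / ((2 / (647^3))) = 11916961012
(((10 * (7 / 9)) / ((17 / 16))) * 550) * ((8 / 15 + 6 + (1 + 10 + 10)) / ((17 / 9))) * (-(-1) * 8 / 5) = 93899.15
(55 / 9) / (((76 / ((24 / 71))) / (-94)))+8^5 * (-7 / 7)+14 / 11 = -1458790138 / 44517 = -32769.28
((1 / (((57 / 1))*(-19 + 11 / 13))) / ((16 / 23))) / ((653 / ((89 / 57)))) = -0.00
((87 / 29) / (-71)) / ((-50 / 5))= 3 / 710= 0.00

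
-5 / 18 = -0.28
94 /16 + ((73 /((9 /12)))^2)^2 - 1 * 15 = 58159591655 /648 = 89752456.26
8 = 8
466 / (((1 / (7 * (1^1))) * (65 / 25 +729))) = 8155 / 1829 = 4.46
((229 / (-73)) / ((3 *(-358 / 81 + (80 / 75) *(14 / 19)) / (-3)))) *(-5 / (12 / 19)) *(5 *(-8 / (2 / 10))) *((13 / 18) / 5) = -197.44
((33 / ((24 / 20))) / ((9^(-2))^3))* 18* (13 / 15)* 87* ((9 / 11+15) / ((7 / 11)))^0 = 19834972443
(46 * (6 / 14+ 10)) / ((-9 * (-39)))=3358 / 2457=1.37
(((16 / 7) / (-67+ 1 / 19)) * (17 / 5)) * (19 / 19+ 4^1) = -646 / 1113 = -0.58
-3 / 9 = -1 / 3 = -0.33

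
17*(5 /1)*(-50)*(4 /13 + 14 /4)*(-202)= 42495750 /13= 3268903.85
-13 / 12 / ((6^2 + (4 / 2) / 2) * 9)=-13 / 3996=-0.00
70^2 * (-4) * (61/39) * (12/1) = -4782400/13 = -367876.92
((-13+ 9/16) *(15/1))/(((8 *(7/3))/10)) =-44775/448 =-99.94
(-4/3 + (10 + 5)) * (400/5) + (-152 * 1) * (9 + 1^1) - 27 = -1361/3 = -453.67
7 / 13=0.54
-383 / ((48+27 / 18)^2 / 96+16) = -49024 / 5315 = -9.22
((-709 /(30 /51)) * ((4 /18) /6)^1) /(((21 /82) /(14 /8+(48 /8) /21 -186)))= 848495041 /26460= 32067.08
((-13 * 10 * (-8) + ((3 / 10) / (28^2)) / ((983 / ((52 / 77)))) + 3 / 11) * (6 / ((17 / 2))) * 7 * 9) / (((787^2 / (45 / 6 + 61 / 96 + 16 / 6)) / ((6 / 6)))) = 84726618100731 / 105012676112960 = 0.81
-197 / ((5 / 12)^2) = -28368 / 25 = -1134.72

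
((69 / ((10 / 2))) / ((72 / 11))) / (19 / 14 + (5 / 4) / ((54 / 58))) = 15939 / 20410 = 0.78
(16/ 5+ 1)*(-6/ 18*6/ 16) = -21/ 40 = -0.52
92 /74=46 /37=1.24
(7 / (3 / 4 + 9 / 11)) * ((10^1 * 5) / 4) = 3850 / 69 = 55.80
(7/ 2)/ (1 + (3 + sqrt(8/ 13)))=0.73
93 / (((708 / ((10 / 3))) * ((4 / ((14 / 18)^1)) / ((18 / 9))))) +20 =128525 / 6372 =20.17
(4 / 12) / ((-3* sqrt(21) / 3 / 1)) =-sqrt(21) / 63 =-0.07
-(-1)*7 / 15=7 / 15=0.47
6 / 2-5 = -2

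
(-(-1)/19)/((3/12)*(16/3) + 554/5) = 15/31958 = 0.00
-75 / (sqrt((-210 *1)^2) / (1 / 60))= -1 / 168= -0.01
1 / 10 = 0.10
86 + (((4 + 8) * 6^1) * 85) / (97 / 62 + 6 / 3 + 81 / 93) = 1465.78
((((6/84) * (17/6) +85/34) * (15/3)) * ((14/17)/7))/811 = 1135/579054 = 0.00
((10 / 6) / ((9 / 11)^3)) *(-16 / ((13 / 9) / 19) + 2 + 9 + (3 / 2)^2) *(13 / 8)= -68247025 / 69984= -975.18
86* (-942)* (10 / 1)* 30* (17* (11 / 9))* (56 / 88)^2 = -2249433200 / 11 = -204493927.27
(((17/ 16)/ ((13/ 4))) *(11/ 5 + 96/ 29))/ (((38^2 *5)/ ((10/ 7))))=13583/ 38107160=0.00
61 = 61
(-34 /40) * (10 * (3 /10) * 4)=-51 /5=-10.20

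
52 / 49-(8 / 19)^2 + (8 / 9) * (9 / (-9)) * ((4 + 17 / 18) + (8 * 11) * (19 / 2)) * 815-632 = -873796629952 / 1432809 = -609848.65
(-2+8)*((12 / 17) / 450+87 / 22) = 23.74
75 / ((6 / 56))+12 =712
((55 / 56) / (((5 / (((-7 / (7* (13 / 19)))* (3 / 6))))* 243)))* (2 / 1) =-209 / 176904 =-0.00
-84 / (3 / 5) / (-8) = 35 / 2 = 17.50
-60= -60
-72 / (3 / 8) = -192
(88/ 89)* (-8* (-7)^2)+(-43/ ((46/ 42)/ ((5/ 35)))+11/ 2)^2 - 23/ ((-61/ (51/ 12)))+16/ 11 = -12147717519/ 31591351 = -384.53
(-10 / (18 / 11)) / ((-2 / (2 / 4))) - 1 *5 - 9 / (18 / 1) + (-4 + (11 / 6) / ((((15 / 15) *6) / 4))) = -6.75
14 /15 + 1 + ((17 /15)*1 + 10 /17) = 932 /255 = 3.65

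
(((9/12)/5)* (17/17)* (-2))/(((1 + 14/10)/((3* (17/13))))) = -51/104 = -0.49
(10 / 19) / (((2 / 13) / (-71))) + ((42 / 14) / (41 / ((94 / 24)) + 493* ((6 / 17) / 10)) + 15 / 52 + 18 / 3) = -510081181 / 2156804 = -236.50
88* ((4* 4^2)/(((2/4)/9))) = 101376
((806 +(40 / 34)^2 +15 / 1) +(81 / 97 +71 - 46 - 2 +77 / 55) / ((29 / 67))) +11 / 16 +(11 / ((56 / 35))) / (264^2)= 181594483242101 / 206035822080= 881.37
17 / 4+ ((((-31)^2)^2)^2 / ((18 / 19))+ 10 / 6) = 32409859422971 / 36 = 900273872860.31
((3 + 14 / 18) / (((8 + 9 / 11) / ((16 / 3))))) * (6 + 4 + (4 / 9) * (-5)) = 418880 / 23571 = 17.77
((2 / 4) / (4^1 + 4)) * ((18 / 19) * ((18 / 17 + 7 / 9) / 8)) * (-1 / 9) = -281 / 186048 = -0.00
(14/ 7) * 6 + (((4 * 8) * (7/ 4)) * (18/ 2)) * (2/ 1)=1020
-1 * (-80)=80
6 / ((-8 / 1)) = -3 / 4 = -0.75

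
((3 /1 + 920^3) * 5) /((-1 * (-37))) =3893440015 /37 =105228108.51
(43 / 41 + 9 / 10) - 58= -22981 / 410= -56.05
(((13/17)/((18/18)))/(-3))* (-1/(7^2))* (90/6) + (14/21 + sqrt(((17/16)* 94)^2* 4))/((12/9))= 2004405/13328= 150.39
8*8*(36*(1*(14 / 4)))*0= 0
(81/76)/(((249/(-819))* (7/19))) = -3159/332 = -9.52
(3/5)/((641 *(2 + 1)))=1/3205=0.00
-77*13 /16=-62.56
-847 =-847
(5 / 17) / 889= 5 / 15113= 0.00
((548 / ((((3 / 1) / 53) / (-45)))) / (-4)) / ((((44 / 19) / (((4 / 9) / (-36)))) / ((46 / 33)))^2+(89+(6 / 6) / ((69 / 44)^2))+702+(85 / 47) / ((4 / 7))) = 35192565570420 / 6107924010023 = 5.76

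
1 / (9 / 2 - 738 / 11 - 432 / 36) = -22 / 1641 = -0.01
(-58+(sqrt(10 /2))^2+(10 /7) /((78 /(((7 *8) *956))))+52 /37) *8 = 10723432 /1443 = 7431.35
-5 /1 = -5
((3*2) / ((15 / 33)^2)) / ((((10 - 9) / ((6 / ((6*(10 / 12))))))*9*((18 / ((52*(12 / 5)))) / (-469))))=-23607584 / 1875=-12590.71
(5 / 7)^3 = 125 / 343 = 0.36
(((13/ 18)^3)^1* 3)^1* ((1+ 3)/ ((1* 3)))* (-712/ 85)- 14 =-1649642/ 61965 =-26.62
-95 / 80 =-19 / 16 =-1.19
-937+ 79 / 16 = -932.06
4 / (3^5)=4 / 243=0.02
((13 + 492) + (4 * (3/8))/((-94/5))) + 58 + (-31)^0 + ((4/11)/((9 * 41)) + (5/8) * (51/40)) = 6894909503/12209472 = 564.72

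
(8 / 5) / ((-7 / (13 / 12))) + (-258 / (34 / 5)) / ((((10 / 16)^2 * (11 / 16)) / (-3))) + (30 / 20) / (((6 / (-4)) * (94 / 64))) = 390279422 / 922845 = 422.91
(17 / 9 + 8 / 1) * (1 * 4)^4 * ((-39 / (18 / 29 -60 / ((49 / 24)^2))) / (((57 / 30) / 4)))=412471055360 / 27332127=15091.07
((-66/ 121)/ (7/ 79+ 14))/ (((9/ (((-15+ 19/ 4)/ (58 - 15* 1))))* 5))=3239/ 15793470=0.00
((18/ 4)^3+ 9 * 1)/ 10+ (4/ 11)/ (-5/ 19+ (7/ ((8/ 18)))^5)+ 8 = 298891046287567/ 16593534493360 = 18.01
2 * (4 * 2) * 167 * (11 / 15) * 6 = 58784 / 5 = 11756.80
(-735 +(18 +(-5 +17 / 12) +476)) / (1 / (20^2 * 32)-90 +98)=-9392000 / 307203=-30.57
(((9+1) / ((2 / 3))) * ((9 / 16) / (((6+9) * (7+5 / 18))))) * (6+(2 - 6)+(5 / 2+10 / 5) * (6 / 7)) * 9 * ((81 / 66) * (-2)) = -807003 / 80696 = -10.00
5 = 5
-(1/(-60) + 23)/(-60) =1379/3600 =0.38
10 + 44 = 54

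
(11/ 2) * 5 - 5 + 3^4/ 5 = 38.70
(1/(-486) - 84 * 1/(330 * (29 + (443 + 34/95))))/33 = -0.00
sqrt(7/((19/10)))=sqrt(1330)/19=1.92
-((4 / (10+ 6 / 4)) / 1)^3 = -512 / 12167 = -0.04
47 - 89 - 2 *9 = -60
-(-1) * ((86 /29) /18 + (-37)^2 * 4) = 1429279 /261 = 5476.16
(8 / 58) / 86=2 / 1247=0.00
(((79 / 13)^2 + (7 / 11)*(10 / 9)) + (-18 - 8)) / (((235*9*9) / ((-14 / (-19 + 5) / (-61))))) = -194683 / 19426949685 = -0.00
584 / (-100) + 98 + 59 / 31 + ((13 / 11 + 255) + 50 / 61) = 182562429 / 520025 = 351.06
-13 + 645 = 632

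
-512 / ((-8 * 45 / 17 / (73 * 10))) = 158848 / 9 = 17649.78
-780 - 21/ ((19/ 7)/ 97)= -29079/ 19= -1530.47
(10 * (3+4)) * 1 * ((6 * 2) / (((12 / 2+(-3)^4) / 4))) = 1120 / 29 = 38.62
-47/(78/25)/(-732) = 1175/57096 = 0.02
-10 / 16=-5 / 8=-0.62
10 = 10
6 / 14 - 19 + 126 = 752 / 7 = 107.43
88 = 88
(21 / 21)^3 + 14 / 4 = 4.50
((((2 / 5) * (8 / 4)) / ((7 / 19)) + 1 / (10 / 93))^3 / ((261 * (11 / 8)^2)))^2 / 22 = 53269647653728 / 125224492640625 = 0.43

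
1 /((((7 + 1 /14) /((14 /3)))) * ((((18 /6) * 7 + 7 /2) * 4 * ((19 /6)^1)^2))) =8 /11913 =0.00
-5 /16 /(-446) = 5 /7136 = 0.00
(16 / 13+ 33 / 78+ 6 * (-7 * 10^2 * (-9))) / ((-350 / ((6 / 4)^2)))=-8845587 / 36400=-243.01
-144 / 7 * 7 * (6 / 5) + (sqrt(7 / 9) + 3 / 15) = -171.72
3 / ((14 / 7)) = 3 / 2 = 1.50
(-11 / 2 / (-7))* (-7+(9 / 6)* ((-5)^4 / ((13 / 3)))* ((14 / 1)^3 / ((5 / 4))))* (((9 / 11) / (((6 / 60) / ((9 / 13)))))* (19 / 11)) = 6786889965 / 1859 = 3650828.38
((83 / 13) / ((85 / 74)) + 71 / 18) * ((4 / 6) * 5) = 189011 / 5967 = 31.68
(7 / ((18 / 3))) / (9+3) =7 / 72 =0.10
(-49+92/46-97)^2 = 20736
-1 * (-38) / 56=19 / 28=0.68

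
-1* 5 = -5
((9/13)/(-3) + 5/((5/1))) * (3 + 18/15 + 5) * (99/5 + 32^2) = 480148/65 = 7386.89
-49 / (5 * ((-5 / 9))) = 441 / 25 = 17.64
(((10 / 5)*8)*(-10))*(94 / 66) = -7520 / 33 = -227.88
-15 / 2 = -7.50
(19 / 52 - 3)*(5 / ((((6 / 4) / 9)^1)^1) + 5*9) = -10275 / 52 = -197.60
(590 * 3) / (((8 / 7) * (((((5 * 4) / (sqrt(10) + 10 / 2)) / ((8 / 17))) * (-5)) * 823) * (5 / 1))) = -1239 / 139910-1239 * sqrt(10) / 699550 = -0.01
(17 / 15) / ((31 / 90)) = 102 / 31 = 3.29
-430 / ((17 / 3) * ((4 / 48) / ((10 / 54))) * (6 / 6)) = -8600 / 51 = -168.63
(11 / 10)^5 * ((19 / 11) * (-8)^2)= 556358 / 3125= 178.03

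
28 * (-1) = -28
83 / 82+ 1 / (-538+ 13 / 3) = 132637 / 131282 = 1.01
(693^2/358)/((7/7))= 480249/358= 1341.48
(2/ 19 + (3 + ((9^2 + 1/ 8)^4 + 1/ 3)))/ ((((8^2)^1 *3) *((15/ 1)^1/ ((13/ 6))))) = 131461029695749/ 4034396160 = 32585.06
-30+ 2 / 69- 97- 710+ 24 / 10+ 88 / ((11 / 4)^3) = -34662527 / 41745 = -830.34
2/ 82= 1/ 41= 0.02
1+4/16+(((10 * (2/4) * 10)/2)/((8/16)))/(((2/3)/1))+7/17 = 5213/68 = 76.66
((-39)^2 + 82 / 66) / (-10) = -25117 / 165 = -152.22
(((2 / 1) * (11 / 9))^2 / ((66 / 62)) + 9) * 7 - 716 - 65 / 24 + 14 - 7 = -1184705 / 1944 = -609.42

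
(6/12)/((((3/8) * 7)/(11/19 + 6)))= 500/399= 1.25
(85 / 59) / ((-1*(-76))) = 0.02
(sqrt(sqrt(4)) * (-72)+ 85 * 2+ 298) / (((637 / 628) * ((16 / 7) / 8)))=11304 / 7 - 22608 * sqrt(2) / 91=1263.51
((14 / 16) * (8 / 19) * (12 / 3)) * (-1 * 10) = -280 / 19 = -14.74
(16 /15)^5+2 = 2567326 /759375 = 3.38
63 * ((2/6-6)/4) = -357/4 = -89.25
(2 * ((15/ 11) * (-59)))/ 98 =-885/ 539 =-1.64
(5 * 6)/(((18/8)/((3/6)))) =20/3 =6.67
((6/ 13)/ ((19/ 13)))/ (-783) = -2/ 4959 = -0.00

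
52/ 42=26/ 21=1.24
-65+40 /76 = -1225 /19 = -64.47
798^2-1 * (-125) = 636929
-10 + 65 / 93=-865 / 93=-9.30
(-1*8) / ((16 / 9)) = -9 / 2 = -4.50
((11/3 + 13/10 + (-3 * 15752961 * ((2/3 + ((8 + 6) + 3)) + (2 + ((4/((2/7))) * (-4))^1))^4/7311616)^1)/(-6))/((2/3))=1235365569209453/438696960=2815988.44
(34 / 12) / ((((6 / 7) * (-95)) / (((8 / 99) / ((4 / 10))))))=-119 / 16929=-0.01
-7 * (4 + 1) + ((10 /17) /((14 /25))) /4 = -16535 /476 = -34.74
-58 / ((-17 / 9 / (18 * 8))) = 75168 / 17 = 4421.65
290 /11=26.36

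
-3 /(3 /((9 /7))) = -1.29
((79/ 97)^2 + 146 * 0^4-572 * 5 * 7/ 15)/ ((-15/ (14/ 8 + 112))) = 3426597083/ 338724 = 10116.19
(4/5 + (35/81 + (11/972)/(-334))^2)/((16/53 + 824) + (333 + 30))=27557999643313/33161372371535040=0.00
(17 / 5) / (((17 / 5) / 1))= 1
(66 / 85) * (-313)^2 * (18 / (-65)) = -116387172 / 5525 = -21065.55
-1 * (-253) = 253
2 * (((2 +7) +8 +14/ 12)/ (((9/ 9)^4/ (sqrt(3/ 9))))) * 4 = 436 * sqrt(3)/ 9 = 83.91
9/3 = 3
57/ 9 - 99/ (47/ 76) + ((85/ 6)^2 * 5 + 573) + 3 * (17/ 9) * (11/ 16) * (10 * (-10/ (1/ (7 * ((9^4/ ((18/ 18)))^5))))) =-28049101951408478647193491/ 846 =-33154966845636499582971.03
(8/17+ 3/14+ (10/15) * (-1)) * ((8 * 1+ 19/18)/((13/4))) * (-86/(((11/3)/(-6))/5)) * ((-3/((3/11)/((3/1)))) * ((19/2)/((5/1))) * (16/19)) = -1884.77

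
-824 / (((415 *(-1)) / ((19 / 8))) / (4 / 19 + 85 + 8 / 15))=2517011 / 6225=404.34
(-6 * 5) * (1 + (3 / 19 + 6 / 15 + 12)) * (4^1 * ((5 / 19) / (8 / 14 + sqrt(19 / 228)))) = -51932160 / 51623 + 15146880 * sqrt(3) / 51623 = -497.78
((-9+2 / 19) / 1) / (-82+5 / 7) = 1183 / 10811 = 0.11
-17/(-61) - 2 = -1.72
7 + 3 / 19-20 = -244 / 19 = -12.84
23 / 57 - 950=-54127 / 57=-949.60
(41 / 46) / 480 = 41 / 22080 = 0.00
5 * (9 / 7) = 45 / 7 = 6.43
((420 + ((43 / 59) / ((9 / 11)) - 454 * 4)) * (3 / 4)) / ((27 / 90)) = -3704015 / 1062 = -3487.77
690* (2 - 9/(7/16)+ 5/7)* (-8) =690000/7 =98571.43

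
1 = 1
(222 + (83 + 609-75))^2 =703921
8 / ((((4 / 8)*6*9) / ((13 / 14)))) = 52 / 189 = 0.28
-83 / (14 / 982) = -40753 / 7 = -5821.86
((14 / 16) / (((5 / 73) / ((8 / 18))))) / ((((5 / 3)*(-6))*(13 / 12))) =-511 / 975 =-0.52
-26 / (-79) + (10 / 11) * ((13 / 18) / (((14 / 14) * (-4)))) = 5161 / 31284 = 0.16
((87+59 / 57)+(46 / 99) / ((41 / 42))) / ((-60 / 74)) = -42094049 / 385605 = -109.16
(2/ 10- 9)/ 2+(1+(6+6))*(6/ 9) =4.27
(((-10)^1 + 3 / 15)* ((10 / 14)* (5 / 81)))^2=1225 / 6561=0.19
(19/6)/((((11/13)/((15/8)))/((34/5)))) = 4199/88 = 47.72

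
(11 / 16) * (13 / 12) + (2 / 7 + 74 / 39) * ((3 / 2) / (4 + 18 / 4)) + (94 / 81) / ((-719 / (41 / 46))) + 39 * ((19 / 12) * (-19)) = -155447815248161 / 132620918976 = -1172.12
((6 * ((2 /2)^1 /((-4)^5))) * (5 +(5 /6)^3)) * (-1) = 1205 /36864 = 0.03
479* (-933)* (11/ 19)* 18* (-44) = 204918620.21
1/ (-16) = -1/ 16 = -0.06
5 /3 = 1.67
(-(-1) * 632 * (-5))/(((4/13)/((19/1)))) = -195130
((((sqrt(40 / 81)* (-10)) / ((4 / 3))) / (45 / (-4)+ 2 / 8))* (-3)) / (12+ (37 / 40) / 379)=-75800* sqrt(10) / 2001527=-0.12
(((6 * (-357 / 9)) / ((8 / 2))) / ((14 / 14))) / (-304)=119 / 608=0.20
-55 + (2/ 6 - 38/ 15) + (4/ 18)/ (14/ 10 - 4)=-33512/ 585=-57.29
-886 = -886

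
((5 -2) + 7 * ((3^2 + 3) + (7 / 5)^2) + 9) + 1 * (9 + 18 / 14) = 21001 / 175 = 120.01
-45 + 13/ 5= -212/ 5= -42.40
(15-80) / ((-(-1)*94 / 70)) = -2275 / 47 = -48.40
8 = 8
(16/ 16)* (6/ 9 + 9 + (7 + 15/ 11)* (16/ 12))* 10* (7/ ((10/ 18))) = 28854/ 11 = 2623.09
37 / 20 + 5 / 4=31 / 10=3.10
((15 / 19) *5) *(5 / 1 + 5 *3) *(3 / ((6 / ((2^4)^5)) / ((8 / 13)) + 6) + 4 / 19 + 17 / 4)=395313702875 / 1009430727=391.62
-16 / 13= -1.23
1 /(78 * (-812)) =-1 /63336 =-0.00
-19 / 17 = -1.12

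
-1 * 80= -80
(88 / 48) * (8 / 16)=11 / 12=0.92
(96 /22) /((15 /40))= 128 /11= 11.64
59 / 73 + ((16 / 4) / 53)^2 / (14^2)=0.81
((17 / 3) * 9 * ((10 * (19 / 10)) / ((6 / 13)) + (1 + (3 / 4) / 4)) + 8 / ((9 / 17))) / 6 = 313225 / 864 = 362.53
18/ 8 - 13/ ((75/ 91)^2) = -379987/ 22500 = -16.89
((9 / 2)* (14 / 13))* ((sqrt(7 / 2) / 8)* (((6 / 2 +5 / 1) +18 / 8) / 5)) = 2583* sqrt(14) / 4160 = 2.32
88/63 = 1.40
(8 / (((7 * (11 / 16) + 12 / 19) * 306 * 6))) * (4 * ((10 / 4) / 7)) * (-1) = -1216 / 1063503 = -0.00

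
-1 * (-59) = 59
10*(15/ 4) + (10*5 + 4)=183/ 2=91.50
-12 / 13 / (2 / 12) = -72 / 13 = -5.54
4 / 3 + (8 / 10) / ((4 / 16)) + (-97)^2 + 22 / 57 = 2682967 / 285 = 9413.92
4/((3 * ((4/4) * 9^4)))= 4/19683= 0.00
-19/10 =-1.90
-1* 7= -7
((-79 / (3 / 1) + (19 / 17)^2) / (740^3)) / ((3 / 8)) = -5437 / 32937113250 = -0.00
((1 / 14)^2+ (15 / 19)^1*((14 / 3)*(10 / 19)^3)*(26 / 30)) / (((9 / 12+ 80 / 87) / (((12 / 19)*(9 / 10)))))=56474600058 / 352460312155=0.16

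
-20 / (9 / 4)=-80 / 9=-8.89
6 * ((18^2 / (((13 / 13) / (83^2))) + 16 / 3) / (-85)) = -13392248 / 85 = -157555.86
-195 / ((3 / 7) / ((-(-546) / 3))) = -82810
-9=-9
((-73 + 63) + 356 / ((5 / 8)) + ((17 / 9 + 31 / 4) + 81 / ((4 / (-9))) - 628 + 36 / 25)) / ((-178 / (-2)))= -107807 / 40050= -2.69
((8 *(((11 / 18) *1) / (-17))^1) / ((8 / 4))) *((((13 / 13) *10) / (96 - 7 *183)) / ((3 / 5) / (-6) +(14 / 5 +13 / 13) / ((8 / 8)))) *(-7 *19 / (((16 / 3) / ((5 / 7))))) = -5225 / 894438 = -0.01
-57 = -57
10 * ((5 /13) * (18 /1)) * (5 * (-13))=-4500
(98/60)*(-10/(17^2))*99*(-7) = 11319/289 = 39.17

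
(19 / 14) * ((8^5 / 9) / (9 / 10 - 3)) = -3112960 / 1323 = -2352.96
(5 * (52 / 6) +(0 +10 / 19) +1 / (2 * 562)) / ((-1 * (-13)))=2810057 / 832884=3.37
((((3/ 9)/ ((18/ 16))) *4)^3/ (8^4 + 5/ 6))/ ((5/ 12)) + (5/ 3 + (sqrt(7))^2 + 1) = 2598596749/ 268793235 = 9.67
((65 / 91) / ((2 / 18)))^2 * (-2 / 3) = -27.55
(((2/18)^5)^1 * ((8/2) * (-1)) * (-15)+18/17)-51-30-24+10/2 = -33106466/334611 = -98.94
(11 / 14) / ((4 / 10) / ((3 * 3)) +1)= 495 / 658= 0.75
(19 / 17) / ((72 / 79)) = 1501 / 1224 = 1.23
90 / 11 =8.18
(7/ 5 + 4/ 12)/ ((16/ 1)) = 13/ 120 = 0.11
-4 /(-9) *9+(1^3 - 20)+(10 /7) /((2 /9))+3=-39 /7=-5.57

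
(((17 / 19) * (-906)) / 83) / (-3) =5134 / 1577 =3.26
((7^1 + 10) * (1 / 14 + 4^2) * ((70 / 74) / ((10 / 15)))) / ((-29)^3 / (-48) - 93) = 27540 / 29489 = 0.93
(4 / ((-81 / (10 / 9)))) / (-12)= 10 / 2187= 0.00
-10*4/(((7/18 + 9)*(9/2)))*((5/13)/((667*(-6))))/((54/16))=3200/118697319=0.00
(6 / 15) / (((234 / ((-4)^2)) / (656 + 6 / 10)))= 52528 / 2925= 17.96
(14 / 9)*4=56 / 9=6.22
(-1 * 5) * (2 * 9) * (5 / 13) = -450 / 13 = -34.62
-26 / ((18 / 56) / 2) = -1456 / 9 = -161.78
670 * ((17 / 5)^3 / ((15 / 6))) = 10533.47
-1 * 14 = -14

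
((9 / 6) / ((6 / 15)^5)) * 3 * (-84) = -590625 / 16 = -36914.06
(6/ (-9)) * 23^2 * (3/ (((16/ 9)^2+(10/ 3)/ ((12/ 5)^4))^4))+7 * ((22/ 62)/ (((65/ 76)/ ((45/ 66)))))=-314615994372460797776706/ 42653396625808519409443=-7.38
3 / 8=0.38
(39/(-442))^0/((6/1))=1/6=0.17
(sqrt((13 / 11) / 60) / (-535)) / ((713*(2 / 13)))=-0.00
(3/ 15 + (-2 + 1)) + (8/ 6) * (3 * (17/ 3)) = 328/ 15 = 21.87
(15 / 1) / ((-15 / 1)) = -1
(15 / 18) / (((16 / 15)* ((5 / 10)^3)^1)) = 25 / 4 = 6.25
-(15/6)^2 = -25/4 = -6.25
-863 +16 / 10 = -4307 / 5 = -861.40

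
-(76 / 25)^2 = -5776 / 625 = -9.24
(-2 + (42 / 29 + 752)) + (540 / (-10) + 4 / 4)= 20255 / 29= 698.45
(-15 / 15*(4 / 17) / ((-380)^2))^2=1 / 376627690000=0.00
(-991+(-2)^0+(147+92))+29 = -722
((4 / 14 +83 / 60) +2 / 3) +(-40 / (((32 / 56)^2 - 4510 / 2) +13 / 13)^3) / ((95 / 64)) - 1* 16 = -1223685449732671217 / 89553561417715500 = -13.66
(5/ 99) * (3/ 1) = 0.15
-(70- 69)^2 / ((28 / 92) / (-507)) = 11661 / 7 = 1665.86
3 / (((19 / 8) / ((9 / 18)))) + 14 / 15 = 446 / 285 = 1.56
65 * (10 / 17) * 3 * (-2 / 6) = -38.24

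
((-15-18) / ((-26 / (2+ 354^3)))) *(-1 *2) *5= -7319707890 / 13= -563054453.08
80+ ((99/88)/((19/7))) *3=12349/152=81.24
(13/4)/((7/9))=117/28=4.18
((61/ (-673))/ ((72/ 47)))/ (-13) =2867/ 629928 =0.00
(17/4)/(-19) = -17/76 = -0.22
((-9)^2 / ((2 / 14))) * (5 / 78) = 945 / 26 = 36.35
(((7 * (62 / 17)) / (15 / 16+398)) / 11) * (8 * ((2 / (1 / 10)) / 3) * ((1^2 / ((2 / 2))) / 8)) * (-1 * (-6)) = 277760 / 1193621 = 0.23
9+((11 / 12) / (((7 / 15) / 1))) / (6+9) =767 / 84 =9.13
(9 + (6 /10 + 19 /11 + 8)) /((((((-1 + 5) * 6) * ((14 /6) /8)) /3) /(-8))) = -25512 /385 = -66.26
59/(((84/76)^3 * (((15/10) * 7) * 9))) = 809362/1750329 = 0.46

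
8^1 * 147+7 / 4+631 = 1808.75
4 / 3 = 1.33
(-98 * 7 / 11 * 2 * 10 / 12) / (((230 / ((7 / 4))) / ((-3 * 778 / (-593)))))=-933989 / 300058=-3.11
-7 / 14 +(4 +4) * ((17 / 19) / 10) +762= 762.22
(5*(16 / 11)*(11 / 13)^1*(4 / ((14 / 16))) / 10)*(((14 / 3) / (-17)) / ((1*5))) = -512 / 3315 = -0.15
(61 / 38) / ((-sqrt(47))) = -61 * sqrt(47) / 1786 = -0.23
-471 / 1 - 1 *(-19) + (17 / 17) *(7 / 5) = -2253 / 5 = -450.60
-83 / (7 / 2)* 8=-1328 / 7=-189.71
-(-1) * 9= 9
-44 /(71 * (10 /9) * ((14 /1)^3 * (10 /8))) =-99 /608825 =-0.00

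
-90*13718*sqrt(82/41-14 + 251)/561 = -411540*sqrt(239)/187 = -34022.75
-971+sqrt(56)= -971+2 * sqrt(14)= -963.52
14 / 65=0.22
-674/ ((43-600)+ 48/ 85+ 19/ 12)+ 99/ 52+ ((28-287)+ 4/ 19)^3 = -3498494433552283575/ 201855897932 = -17331643.36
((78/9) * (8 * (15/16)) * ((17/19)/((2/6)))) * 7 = 23205/19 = 1221.32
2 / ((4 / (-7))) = -7 / 2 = -3.50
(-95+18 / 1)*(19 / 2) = -1463 / 2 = -731.50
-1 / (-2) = 1 / 2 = 0.50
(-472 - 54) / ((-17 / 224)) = 117824 / 17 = 6930.82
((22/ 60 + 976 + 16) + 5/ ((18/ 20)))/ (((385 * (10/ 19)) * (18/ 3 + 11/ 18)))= 1706447/ 2290750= 0.74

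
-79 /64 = -1.23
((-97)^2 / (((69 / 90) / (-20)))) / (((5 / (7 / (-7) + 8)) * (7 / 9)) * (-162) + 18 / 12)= 3763600 / 1357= 2773.47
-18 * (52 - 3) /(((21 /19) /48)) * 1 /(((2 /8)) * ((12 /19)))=-242592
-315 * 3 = -945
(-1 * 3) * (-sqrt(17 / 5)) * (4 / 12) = sqrt(85) / 5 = 1.84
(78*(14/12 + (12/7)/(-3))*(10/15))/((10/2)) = 130/21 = 6.19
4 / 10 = 2 / 5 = 0.40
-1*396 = -396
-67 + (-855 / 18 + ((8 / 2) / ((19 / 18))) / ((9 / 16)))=-4095 / 38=-107.76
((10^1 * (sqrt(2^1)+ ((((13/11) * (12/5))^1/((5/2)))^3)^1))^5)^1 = 83082413100701166370129625521792 * sqrt(2)/11972154147037506103515625+ 12217776788579443089075203843239515979776/1244916966383353173732757568359375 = 19628259.72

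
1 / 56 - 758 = -42447 / 56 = -757.98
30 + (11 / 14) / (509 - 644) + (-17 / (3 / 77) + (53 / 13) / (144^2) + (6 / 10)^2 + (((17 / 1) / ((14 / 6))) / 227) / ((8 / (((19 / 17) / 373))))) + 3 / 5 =-1619206587687131 / 3994303622400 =-405.38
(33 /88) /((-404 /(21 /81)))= -7 /29088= -0.00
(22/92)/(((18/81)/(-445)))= -44055/92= -478.86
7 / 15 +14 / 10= 28 / 15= 1.87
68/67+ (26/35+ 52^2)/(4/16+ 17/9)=1265.57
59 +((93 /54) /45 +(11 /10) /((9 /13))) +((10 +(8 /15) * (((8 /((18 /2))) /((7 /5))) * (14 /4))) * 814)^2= 302157248906 /3645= 82896364.58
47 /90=0.52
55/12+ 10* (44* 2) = 10615/12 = 884.58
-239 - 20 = -259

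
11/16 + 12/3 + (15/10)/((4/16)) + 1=187/16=11.69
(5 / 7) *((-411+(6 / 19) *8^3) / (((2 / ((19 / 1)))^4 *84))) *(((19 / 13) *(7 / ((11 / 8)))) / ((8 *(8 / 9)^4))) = -6750509859495 / 262406144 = -25725.43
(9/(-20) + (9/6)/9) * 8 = -34/15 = -2.27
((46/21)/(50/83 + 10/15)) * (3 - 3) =0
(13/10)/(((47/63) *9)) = 91/470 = 0.19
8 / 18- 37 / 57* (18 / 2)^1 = -923 / 171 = -5.40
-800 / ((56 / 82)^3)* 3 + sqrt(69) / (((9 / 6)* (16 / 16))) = -5169075 / 686 + 2* sqrt(69) / 3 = -7529.56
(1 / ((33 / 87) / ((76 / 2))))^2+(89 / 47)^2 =2683576877 / 267289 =10039.98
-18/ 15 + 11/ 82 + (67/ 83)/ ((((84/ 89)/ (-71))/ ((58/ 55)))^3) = -16904365248587899597/ 41946708573000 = -402996.23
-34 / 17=-2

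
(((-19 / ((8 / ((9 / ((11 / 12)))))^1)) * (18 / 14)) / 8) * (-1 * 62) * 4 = 143127 / 154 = 929.40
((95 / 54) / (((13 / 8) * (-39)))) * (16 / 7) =-6080 / 95823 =-0.06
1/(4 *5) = 1/20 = 0.05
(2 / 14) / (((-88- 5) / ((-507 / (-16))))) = -169 / 3472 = -0.05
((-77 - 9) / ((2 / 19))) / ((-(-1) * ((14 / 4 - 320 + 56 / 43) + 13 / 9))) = 632358 / 242845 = 2.60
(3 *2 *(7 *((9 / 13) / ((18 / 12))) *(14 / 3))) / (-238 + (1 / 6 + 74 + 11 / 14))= -3087 / 5564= -0.55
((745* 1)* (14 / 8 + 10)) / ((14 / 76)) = 665285 / 14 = 47520.36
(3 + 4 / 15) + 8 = 169 / 15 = 11.27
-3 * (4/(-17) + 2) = -90/17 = -5.29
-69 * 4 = -276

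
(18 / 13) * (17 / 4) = 153 / 26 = 5.88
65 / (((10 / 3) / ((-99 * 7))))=-27027 / 2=-13513.50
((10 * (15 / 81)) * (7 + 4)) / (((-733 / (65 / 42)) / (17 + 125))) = -6.11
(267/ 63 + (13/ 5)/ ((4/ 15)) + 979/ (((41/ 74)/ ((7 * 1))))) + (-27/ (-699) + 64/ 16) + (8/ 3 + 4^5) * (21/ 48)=10300292053/ 802452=12836.02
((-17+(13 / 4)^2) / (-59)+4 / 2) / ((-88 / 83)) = -15023 / 7552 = -1.99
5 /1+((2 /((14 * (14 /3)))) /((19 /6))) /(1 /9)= 5.09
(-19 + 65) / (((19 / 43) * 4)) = 989 / 38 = 26.03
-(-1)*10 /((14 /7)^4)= 5 /8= 0.62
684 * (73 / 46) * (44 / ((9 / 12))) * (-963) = -1410479136 / 23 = -61325179.83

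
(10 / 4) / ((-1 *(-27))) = 5 / 54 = 0.09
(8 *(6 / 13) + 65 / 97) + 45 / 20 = 33353 / 5044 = 6.61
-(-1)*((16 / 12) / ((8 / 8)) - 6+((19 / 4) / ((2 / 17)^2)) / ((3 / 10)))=27343 / 24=1139.29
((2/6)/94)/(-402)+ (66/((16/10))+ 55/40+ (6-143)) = -21397457/226728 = -94.38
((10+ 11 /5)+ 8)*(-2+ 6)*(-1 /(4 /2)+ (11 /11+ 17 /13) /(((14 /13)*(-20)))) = -1717 /35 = -49.06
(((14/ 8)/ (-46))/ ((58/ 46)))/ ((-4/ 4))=7/ 232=0.03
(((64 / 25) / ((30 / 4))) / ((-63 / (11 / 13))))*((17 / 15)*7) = -23936 / 658125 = -0.04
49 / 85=0.58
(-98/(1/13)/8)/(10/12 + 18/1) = -1911/226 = -8.46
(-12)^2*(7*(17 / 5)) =17136 / 5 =3427.20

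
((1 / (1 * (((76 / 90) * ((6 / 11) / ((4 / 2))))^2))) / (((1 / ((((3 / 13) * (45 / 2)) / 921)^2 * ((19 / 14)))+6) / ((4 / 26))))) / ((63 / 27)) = 165391875 / 3085239308788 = 0.00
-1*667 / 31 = -667 / 31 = -21.52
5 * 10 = 50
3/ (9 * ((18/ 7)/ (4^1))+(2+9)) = 42/ 235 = 0.18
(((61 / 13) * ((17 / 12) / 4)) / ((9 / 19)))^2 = 388208209 / 31539456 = 12.31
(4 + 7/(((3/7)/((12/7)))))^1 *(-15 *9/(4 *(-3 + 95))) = -270/23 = -11.74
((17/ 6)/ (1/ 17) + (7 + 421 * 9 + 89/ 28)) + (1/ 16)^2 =20683349/ 5376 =3847.35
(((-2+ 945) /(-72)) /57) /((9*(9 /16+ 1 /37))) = -69782 /1611333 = -0.04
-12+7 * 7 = 37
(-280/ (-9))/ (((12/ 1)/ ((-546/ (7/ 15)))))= -9100/ 3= -3033.33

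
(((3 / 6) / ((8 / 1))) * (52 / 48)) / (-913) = -13 / 175296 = -0.00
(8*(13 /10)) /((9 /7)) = 364 /45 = 8.09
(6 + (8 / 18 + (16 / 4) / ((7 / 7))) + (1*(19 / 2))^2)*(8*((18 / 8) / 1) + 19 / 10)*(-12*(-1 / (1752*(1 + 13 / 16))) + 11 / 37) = 39108475 / 64824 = 603.30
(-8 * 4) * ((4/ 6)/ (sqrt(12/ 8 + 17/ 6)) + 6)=-202.25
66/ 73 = 0.90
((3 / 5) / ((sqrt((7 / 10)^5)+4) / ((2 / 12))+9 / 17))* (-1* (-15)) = 59075000 / 159389259 - 708050* sqrt(70) / 159389259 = 0.33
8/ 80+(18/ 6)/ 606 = 53/ 505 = 0.10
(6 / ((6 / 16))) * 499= 7984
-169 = -169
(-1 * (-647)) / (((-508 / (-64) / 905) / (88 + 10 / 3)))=2566985440 / 381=6737494.59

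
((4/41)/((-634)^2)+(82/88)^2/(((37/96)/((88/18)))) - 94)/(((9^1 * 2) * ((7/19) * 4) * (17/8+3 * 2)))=-1133127655901/2942889199965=-0.39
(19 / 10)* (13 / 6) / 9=247 / 540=0.46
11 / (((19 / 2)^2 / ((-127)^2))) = 709676 / 361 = 1965.86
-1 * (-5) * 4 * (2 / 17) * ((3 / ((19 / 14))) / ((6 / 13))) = 3640 / 323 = 11.27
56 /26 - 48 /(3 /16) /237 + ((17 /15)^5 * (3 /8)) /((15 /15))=3691093139 /2079675000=1.77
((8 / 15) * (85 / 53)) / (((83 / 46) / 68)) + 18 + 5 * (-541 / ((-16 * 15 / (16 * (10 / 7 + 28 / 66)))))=1171722026 / 3048507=384.36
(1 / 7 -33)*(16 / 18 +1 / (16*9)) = -4945 / 168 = -29.43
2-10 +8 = 0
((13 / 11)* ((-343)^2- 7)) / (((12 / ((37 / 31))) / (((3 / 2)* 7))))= 198050307 / 1364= 145198.17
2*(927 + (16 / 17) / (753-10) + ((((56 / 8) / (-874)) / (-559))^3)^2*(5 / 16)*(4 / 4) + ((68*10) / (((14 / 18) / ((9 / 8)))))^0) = 2550619819022910192921110166602593827712099 / 1374254492143654758895493241969569504768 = 1856.00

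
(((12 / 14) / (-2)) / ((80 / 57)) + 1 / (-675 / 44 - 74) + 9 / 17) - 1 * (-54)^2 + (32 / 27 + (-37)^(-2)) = -4031682720160651 / 1383270784560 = -2914.60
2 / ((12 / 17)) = 17 / 6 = 2.83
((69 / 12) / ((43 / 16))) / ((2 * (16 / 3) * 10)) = 0.02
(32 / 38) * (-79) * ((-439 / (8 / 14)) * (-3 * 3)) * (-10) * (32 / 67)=2796675840 / 1273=2196917.39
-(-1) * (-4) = -4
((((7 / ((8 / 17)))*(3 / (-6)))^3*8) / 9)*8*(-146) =123016607 / 288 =427141.00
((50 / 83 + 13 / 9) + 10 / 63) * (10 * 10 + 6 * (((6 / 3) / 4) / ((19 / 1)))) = 1155121 / 5229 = 220.91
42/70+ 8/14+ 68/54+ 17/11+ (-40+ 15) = -218543/10395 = -21.02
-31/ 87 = -0.36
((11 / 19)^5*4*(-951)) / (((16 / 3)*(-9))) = 51053167 / 9904396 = 5.15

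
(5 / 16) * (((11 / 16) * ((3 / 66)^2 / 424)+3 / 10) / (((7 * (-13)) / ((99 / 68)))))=-4029741 / 2686681088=-0.00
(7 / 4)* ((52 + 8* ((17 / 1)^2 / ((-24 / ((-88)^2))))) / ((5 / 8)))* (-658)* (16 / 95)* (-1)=-231468534.12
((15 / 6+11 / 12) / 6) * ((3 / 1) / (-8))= -41 / 192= -0.21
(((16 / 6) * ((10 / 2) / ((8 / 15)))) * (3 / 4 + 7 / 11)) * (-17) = -25925 / 44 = -589.20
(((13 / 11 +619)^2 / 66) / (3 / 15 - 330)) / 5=-7756614 / 2194819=-3.53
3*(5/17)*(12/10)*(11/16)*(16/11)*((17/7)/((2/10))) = 90/7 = 12.86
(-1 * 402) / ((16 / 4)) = -201 / 2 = -100.50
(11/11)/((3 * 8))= 1/24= 0.04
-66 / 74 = -33 / 37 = -0.89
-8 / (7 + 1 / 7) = -28 / 25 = -1.12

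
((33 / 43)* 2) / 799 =66 / 34357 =0.00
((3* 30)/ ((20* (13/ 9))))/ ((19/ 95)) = 405/ 26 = 15.58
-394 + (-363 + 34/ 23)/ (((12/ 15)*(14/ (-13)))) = 33003/ 1288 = 25.62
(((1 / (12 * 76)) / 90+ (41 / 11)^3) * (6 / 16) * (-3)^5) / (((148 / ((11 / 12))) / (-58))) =1476486659871 / 871045120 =1695.07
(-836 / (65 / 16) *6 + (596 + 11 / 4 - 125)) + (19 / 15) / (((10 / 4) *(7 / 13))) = -20748457 / 27300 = -760.02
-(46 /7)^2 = -2116 /49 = -43.18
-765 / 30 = -51 / 2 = -25.50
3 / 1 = 3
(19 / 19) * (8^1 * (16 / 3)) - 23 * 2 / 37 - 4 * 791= -346606 / 111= -3122.58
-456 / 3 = -152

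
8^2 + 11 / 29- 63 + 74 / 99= 6106 / 2871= 2.13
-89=-89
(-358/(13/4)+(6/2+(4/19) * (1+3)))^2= 689535081/61009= 11302.19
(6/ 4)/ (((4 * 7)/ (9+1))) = 15/ 28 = 0.54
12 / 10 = 6 / 5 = 1.20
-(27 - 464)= 437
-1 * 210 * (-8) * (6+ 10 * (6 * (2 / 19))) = 393120 / 19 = 20690.53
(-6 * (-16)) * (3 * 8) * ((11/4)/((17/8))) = 50688/17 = 2981.65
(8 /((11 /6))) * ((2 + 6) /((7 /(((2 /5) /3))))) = 256 /385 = 0.66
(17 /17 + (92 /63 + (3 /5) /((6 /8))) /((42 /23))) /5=14803 /33075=0.45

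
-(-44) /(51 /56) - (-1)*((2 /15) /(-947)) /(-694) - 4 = 3713281717 /83795295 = 44.31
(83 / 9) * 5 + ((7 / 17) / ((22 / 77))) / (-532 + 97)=2045803 / 44370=46.11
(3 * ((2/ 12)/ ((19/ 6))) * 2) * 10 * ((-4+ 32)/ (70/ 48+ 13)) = 40320/ 6593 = 6.12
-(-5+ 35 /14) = 5 /2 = 2.50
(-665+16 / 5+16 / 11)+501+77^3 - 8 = 25100111 / 55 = 456365.65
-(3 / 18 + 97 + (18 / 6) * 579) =-11005 / 6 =-1834.17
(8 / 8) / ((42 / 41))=41 / 42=0.98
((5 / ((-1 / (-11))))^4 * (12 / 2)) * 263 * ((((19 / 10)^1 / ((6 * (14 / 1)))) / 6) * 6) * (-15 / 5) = -27435403875 / 28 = -979835852.68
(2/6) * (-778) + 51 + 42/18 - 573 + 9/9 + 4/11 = -8554/11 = -777.64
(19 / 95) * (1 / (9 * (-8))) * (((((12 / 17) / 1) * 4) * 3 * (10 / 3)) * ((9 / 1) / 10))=-6 / 85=-0.07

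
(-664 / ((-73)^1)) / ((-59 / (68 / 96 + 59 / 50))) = -94039 / 323025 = -0.29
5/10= 0.50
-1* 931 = -931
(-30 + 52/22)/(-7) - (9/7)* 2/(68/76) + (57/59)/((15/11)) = 688351/386155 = 1.78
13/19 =0.68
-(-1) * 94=94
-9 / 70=-0.13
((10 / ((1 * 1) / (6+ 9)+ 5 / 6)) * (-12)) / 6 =-200 / 9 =-22.22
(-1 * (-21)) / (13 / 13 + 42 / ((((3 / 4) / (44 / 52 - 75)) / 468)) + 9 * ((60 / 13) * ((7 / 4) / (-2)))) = -546 / 50529943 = -0.00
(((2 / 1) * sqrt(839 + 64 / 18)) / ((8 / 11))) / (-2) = -11 * sqrt(7583) / 24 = -39.91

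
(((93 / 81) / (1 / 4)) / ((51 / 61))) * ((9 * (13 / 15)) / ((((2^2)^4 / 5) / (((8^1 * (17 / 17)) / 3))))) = 24583 / 11016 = 2.23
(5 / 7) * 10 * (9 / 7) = 9.18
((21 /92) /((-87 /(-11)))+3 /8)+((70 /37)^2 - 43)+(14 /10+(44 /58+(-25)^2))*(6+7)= 8114.05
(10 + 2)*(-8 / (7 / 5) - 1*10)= -1320 / 7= -188.57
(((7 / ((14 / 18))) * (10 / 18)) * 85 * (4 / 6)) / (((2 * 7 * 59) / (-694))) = -294950 / 1239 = -238.05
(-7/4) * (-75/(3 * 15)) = 35/12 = 2.92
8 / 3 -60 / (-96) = 79 / 24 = 3.29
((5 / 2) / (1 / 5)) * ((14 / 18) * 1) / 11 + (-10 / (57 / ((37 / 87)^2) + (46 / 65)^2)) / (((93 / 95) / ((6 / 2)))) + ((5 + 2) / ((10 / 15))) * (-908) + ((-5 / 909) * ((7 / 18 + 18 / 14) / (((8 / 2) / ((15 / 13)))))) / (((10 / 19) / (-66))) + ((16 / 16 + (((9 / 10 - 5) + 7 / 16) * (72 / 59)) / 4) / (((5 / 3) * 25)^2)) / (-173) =-71176879913183664026167825973 / 7466461294207144447968750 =-9532.88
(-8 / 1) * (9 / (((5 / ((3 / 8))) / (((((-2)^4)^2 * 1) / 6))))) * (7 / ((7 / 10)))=-2304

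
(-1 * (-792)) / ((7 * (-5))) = -792 / 35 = -22.63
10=10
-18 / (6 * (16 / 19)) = -57 / 16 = -3.56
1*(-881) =-881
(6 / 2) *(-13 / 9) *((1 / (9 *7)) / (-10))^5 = 13 / 297730962900000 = 0.00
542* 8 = 4336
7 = 7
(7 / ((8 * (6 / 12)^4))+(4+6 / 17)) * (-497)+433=-147703 / 17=-8688.41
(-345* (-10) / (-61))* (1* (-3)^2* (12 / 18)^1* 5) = -103500 / 61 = -1696.72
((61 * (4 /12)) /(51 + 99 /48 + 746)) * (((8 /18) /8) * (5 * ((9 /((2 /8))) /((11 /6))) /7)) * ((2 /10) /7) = 3904 /6891115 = 0.00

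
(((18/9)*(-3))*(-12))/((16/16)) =72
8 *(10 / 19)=80 / 19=4.21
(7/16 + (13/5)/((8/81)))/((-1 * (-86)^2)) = -2141/591680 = -0.00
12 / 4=3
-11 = -11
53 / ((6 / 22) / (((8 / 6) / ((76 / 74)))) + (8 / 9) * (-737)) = -388278 / 4797805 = -0.08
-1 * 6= -6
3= 3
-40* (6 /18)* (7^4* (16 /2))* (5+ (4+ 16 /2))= -13061440 /3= -4353813.33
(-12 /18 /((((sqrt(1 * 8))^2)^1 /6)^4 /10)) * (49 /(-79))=6615 /5056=1.31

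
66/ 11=6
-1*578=-578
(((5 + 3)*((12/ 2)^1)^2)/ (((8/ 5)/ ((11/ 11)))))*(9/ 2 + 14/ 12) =1020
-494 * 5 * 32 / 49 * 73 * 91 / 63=-75008960 / 441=-170088.34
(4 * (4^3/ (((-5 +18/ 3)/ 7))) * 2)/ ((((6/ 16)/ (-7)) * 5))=-200704/ 15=-13380.27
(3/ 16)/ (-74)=-3/ 1184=-0.00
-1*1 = -1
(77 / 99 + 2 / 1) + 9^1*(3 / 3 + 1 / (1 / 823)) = 66769 / 9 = 7418.78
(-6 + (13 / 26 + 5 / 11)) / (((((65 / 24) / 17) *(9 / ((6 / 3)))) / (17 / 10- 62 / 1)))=1517148 / 3575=424.38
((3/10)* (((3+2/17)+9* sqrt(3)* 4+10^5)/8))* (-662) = -1688152629/680-8937* sqrt(3)/10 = -2484125.33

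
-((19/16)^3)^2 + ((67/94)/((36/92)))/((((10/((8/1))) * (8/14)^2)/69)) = 3608971212359/11827937280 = 305.12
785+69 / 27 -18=6926 / 9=769.56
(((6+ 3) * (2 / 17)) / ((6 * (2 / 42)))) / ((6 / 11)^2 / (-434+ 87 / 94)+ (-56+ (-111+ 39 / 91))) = -2172272949 / 97639392254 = -0.02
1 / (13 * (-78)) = -1 / 1014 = -0.00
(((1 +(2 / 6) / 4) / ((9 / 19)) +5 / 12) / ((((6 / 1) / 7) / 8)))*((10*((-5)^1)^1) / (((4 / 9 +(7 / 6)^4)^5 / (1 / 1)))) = -19.73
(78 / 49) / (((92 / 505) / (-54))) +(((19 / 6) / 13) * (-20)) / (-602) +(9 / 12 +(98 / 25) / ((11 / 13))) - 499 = -2007148978441 / 2078976900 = -965.45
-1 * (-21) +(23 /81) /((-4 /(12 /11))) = 6214 /297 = 20.92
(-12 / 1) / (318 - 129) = -4 / 63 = -0.06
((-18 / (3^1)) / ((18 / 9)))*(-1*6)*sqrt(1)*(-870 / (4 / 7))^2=83448225 / 2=41724112.50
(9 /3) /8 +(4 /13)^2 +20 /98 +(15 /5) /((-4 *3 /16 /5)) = -1280325 /66248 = -19.33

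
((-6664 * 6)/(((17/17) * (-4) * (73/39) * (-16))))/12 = -32487/1168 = -27.81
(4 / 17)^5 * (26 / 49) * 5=0.00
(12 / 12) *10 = 10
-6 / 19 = -0.32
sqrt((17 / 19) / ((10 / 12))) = sqrt(9690) / 95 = 1.04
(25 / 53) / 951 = 25 / 50403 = 0.00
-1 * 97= -97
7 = 7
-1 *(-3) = 3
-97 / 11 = -8.82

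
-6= -6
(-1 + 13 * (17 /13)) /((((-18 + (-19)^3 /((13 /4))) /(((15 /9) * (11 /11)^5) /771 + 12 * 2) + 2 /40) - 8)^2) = 3333639691782400 /1945377324708729921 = 0.00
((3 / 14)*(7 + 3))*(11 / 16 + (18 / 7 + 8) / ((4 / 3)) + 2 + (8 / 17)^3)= 88483515 / 3851792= 22.97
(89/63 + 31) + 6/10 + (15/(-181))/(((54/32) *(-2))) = 209291/6335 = 33.04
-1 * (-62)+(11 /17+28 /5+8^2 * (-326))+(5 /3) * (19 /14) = -74232763 /3570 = -20793.49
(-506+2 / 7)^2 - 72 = 12528072 / 49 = 255674.94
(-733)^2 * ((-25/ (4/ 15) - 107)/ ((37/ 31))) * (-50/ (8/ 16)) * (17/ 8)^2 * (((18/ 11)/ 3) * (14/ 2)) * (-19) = -3505122901054425/ 1184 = -2960407855620.29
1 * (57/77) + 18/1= 1443/77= 18.74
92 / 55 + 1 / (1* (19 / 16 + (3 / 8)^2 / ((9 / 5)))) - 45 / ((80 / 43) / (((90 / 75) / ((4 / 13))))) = -13096759 / 142560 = -91.87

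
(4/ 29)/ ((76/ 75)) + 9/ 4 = 5259/ 2204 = 2.39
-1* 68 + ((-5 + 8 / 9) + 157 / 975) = -210454 / 2925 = -71.95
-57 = -57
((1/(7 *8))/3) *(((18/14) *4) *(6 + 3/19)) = 351/1862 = 0.19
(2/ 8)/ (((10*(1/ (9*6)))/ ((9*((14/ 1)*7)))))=11907/ 10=1190.70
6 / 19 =0.32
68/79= 0.86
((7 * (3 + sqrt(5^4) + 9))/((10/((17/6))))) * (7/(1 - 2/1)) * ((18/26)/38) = -9.36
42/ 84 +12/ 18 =1.17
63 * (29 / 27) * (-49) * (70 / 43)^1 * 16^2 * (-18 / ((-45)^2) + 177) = -1419691861504 / 5805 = -244563628.17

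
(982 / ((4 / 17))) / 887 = 8347 / 1774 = 4.71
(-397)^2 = 157609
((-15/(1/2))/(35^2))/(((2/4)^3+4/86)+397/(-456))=0.04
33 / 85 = 0.39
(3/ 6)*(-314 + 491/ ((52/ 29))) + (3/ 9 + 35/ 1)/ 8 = -4889/ 312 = -15.67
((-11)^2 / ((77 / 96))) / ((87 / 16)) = 5632 / 203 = 27.74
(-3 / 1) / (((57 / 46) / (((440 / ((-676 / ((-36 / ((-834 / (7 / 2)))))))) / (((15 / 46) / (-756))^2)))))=1279650.71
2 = 2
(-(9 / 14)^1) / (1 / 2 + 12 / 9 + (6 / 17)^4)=-2255067 / 6485549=-0.35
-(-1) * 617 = 617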